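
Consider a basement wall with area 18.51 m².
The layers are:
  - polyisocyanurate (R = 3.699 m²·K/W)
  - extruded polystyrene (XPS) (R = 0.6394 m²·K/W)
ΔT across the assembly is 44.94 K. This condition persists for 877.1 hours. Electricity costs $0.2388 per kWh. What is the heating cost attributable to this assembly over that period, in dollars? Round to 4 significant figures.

40.16 dollars

R_total = 3.699 + 0.6394 = 4.3384 m²·K/W
Q = 18.51 × 44.94 / 4.3384 = 191.74 W
E = 191.74 W × 877.1 h / 1000 = 168.17 kWh
Cost = 168.17 × 0.2388 = $40.16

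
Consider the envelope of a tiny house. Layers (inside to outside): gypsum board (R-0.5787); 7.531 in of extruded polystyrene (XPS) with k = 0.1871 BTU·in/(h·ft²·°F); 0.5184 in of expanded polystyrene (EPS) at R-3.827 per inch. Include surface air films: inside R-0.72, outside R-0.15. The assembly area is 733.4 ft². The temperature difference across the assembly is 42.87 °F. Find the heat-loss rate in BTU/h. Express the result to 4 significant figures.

7.531/0.1871 = 40.251
0.5184 × 3.827 = 1.9839
R_total = 0.72 + 0.5787 + 40.251 + 1.9839 + 0.15 = 43.684 ft²·°F·h/BTU
Q = A·ΔT/R = 733.4 × 42.87 / 43.684 = 719.74 BTU/h

719.7 BTU/h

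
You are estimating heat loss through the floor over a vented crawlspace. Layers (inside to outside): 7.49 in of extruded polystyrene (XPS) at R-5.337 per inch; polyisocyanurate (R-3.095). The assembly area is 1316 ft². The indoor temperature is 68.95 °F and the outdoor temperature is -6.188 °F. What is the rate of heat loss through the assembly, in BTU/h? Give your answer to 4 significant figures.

7.49 × 5.337 = 39.974
R_total = 39.974 + 3.095 = 43.069 ft²·°F·h/BTU
Q = A·ΔT/R = 1316 × (68.95 − (-6.188)) / 43.069 = 2295.9 BTU/h

2296 BTU/h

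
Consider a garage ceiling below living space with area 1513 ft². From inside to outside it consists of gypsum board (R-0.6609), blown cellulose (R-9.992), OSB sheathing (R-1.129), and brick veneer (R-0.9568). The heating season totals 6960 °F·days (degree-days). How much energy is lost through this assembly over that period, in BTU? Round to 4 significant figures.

R_total = 0.6609 + 9.992 + 1.129 + 0.9568 = 12.739 ft²·°F·h/BTU
E = A × HDD × 24 / R = 1513 × 6960 × 24 / 12.739 = 19840000 BTU

19840000 BTU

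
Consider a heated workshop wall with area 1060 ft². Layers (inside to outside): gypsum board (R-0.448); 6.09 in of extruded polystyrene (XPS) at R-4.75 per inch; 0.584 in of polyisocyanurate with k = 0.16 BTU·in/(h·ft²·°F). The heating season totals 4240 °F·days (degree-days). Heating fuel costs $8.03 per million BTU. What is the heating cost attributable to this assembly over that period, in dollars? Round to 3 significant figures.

26.2 dollars

6.09 × 4.75 = 28.93
0.584/0.16 = 3.65
R_total = 0.448 + 28.93 + 3.65 = 33.03 ft²·°F·h/BTU
E = A × HDD × 24 / R = 1060 × 4240 × 24 / 33.03 = 3266000 BTU
Cost = 3266000/10⁶ × 8.03 = $26.23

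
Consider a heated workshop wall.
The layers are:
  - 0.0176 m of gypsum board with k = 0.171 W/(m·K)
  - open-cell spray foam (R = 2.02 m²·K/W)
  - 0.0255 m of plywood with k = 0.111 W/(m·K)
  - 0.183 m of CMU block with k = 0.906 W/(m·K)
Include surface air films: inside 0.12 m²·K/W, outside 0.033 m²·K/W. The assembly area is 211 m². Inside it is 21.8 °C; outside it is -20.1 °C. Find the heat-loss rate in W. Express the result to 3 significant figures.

3270 W

0.0176/0.171 = 0.1029
0.0255/0.111 = 0.2297
0.183/0.906 = 0.202
R_total = 0.12 + 0.1029 + 2.02 + 0.2297 + 0.202 + 0.033 = 2.708 m²·K/W
Q = A·ΔT/R = 211 × (21.8 − (-20.1)) / 2.708 = 3265 W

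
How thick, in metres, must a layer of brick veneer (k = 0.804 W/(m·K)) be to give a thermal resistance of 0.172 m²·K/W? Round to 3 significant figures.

L = R·k = 0.172 × 0.804 = 0.1383 m

0.138 m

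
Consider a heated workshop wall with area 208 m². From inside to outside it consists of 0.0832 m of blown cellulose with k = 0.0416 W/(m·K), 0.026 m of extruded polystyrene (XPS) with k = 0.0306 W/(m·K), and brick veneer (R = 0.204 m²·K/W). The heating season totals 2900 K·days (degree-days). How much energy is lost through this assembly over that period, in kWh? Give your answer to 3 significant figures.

4740 kWh

0.0832/0.0416 = 2
0.026/0.0306 = 0.8497
R_total = 2 + 0.8497 + 0.204 = 3.054 m²·K/W
E = A × HDD × 24 / R / 1000 = 208 × 2900 × 24 / 3.054 / 1000 = 4741 kWh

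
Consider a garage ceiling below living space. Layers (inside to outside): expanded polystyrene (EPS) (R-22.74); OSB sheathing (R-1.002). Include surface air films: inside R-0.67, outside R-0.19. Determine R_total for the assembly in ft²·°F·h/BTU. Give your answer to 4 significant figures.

R_total = 0.67 + 22.74 + 1.002 + 0.19 = 24.602 ft²·°F·h/BTU

24.60 ft²·°F·h/BTU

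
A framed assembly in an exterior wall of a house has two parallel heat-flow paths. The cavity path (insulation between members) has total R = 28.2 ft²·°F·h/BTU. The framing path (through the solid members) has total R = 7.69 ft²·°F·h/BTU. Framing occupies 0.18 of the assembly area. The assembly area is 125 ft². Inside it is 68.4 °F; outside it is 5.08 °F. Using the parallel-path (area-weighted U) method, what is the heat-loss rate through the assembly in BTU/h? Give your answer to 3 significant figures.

U_eff = 0.82/28.2 + 0.18/7.69 = 0.02908 + 0.02341 = 0.05249
R_eff = 1/U_eff = 19.05 ft²·°F·h/BTU
Q = 125 × (68.4 − 5.08) / 19.05 = 415.4 BTU/h

415 BTU/h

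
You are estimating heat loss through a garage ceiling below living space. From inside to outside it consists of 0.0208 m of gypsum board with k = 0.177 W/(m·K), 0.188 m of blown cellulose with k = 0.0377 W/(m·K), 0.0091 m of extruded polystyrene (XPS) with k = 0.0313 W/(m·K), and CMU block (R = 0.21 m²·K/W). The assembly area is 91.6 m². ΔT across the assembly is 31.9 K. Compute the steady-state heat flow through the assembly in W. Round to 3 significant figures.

0.0208/0.177 = 0.1175
0.188/0.0377 = 4.987
0.0091/0.0313 = 0.2907
R_total = 0.1175 + 4.987 + 0.2907 + 0.21 = 5.605 m²·K/W
Q = A·ΔT/R = 91.6 × 31.9 / 5.605 = 521.3 W

521 W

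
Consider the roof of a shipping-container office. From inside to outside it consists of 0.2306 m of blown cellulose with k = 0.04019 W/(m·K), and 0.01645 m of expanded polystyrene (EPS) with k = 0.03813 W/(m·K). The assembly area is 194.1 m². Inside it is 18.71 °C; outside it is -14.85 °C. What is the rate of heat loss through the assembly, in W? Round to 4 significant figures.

0.2306/0.04019 = 5.7377
0.01645/0.03813 = 0.43142
R_total = 5.7377 + 0.43142 = 6.1692 m²·K/W
Q = A·ΔT/R = 194.1 × (18.71 − (-14.85)) / 6.1692 = 1055.9 W

1056 W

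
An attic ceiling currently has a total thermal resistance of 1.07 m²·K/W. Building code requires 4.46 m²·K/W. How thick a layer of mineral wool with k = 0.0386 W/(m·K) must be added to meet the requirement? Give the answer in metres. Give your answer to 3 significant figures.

0.131 m

ΔR = 4.46 − 1.07 = 3.39 m²·K/W
L = ΔR × k = 3.39 × 0.0386 = 0.1309 m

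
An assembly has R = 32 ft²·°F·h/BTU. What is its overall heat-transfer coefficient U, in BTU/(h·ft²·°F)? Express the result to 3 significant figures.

0.0312 BTU/(h·ft²·°F)

U = 1/R = 1/32 = 0.03125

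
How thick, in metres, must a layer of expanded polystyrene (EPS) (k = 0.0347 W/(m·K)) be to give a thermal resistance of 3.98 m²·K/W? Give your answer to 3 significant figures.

0.138 m

L = R·k = 3.98 × 0.0347 = 0.1381 m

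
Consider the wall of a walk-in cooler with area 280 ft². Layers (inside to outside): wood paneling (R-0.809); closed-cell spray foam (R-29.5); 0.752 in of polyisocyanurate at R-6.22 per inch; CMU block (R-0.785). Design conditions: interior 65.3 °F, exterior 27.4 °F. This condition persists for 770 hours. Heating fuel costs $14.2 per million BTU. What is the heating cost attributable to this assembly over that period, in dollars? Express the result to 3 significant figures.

0.752 × 6.22 = 4.677
R_total = 0.809 + 29.5 + 4.677 + 0.785 = 35.77 ft²·°F·h/BTU
Q = 280 × (65.3 − 27.4) / 35.77 = 296.7 BTU/h
E = 296.7 × 770 = 228400 BTU
Cost = 228400/10⁶ × 14.2 = $3.244

3.24 dollars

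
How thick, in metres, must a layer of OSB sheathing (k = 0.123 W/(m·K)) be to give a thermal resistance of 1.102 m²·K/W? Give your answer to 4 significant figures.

L = R·k = 1.102 × 0.123 = 0.13555 m

0.1355 m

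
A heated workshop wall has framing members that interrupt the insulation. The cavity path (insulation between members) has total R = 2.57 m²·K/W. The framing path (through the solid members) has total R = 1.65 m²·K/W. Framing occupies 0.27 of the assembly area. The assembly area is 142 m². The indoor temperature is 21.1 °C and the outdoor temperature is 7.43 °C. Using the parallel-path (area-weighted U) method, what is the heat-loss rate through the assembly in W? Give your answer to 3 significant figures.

869 W

U_eff = 0.73/2.57 + 0.27/1.65 = 0.284 + 0.1636 = 0.4477
R_eff = 1/U_eff = 2.234 m²·K/W
Q = 142 × (21.1 − 7.43) / 2.234 = 869 W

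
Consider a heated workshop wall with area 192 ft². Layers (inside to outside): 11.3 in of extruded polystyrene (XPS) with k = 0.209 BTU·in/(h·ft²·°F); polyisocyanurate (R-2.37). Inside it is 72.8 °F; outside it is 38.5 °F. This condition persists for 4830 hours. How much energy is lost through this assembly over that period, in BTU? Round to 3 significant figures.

11.3/0.209 = 54.07
R_total = 54.07 + 2.37 = 56.44 ft²·°F·h/BTU
Q = 192 × (72.8 − 38.5) / 56.44 = 116.7 BTU/h
E = 116.7 × 4830 = 563600 BTU

564000 BTU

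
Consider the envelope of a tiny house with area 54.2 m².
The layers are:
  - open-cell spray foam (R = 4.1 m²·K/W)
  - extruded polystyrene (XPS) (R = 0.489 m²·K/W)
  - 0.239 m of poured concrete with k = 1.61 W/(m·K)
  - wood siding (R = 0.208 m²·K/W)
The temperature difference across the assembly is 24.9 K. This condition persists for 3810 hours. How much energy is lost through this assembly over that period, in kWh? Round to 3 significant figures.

1040 kWh

0.239/1.61 = 0.1484
R_total = 4.1 + 0.489 + 0.1484 + 0.208 = 4.945 m²·K/W
Q = 54.2 × 24.9 / 4.945 = 272.9 W
E = 272.9 W × 3810 h / 1000 = 1040 kWh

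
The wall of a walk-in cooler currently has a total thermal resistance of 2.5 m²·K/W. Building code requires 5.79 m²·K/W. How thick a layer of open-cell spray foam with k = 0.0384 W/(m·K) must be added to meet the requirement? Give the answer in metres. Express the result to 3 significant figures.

ΔR = 5.79 − 2.5 = 3.29 m²·K/W
L = ΔR × k = 3.29 × 0.0384 = 0.1263 m

0.126 m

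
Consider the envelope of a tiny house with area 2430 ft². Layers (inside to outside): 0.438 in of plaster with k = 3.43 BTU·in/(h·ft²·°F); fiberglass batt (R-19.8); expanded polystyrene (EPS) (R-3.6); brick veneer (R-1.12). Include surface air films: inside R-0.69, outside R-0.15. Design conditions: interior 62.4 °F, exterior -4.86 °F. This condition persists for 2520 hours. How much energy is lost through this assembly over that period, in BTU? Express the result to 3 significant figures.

16200000 BTU

0.438/3.43 = 0.1277
R_total = 0.69 + 0.1277 + 19.8 + 3.6 + 1.12 + 0.15 = 25.49 ft²·°F·h/BTU
Q = 2430 × (62.4 − (-4.86)) / 25.49 = 6413 BTU/h
E = 6413 × 2520 = 16160000 BTU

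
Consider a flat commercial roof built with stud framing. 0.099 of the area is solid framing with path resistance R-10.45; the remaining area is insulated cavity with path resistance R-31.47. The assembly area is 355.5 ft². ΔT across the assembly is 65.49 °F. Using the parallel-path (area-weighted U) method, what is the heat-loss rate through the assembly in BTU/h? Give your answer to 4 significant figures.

U_eff = 0.901/31.47 + 0.099/10.45 = 0.02863 + 0.0094737 = 0.038104
R_eff = 1/U_eff = 26.244 ft²·°F·h/BTU
Q = 355.5 × 65.49 / 26.244 = 887.13 BTU/h

887.1 BTU/h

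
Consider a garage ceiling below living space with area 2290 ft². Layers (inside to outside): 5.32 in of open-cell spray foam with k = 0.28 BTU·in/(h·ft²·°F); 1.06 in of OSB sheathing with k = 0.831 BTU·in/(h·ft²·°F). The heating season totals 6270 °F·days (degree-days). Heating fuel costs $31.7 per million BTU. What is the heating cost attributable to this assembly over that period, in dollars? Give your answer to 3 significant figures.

5.32/0.28 = 19
1.06/0.831 = 1.276
R_total = 19 + 1.276 = 20.28 ft²·°F·h/BTU
E = A × HDD × 24 / R = 2290 × 6270 × 24 / 20.28 = 17000000 BTU
Cost = 17000000/10⁶ × 31.7 = $538.8

539 dollars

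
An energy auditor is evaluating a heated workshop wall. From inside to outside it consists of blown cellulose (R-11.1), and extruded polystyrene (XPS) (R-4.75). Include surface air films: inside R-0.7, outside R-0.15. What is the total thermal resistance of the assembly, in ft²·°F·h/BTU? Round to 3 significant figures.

16.7 ft²·°F·h/BTU

R_total = 0.7 + 11.1 + 4.75 + 0.15 = 16.7 ft²·°F·h/BTU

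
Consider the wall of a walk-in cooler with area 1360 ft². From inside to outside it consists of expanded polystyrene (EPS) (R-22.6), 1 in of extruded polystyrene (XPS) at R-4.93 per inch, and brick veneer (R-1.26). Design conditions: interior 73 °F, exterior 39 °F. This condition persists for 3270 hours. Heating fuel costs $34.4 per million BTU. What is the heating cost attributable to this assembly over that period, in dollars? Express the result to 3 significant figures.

1 × 4.93 = 4.93
R_total = 22.6 + 4.93 + 1.26 = 28.79 ft²·°F·h/BTU
Q = 1360 × (73 − 39) / 28.79 = 1606 BTU/h
E = 1606 × 3270 = 5252000 BTU
Cost = 5252000/10⁶ × 34.4 = $180.7

181 dollars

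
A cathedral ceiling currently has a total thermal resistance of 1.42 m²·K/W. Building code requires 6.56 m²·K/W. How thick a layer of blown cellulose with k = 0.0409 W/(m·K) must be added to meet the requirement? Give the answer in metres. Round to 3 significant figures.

0.210 m

ΔR = 6.56 − 1.42 = 5.14 m²·K/W
L = ΔR × k = 5.14 × 0.0409 = 0.2102 m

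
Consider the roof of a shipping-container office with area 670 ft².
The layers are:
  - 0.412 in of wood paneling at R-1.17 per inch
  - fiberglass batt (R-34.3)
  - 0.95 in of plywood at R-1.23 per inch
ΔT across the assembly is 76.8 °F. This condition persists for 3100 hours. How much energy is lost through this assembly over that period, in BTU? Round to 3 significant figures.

0.412 × 1.17 = 0.482
0.95 × 1.23 = 1.168
R_total = 0.482 + 34.3 + 1.168 = 35.95 ft²·°F·h/BTU
Q = 670 × 76.8 / 35.95 = 1431 BTU/h
E = 1431 × 3100 = 4437000 BTU

4440000 BTU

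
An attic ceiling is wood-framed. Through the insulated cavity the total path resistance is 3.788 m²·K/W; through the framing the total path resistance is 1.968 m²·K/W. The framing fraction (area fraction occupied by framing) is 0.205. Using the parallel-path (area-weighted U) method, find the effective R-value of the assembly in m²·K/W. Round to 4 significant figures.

U_eff = 0.795/3.788 + 0.205/1.968 = 0.20987 + 0.10417 = 0.31404
R_eff = 1/U_eff = 3.1843 m²·K/W

3.184 m²·K/W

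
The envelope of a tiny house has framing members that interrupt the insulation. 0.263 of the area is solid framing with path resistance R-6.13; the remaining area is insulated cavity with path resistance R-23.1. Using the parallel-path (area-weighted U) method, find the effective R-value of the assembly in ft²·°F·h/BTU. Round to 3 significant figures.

13.4 ft²·°F·h/BTU

U_eff = 0.737/23.1 + 0.263/6.13 = 0.0319 + 0.0429 = 0.07481
R_eff = 1/U_eff = 13.37 ft²·°F·h/BTU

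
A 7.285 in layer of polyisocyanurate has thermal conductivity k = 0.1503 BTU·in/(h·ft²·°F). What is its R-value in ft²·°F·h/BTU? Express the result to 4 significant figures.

R = L/k = 7.285/0.1503 = 48.47 ft²·°F·h/BTU

48.47 ft²·°F·h/BTU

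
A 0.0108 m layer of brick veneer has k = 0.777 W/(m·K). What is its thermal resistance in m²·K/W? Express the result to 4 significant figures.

R = L/k = 0.0108/0.777 = 0.0139 m²·K/W

0.01390 m²·K/W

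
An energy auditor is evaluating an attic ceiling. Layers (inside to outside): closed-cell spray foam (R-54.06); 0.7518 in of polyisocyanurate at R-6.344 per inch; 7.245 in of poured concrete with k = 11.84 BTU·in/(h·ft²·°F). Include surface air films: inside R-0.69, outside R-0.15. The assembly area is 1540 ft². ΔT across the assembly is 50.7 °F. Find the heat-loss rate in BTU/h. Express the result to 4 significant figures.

0.7518 × 6.344 = 4.7694
7.245/11.84 = 0.61191
R_total = 0.69 + 54.06 + 4.7694 + 0.61191 + 0.15 = 60.281 ft²·°F·h/BTU
Q = A·ΔT/R = 1540 × 50.7 / 60.281 = 1295.2 BTU/h

1295 BTU/h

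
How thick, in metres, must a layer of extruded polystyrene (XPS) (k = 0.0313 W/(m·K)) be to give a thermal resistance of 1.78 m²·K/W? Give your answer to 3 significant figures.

0.0557 m

L = R·k = 1.78 × 0.0313 = 0.05571 m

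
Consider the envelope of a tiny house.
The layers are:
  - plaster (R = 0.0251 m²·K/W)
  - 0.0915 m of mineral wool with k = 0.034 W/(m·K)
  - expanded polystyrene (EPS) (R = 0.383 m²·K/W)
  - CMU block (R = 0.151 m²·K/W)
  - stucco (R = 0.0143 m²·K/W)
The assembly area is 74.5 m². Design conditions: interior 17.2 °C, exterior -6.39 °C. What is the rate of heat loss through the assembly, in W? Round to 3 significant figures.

538 W

0.0915/0.034 = 2.691
R_total = 0.0251 + 2.691 + 0.383 + 0.151 + 0.0143 = 3.265 m²·K/W
Q = A·ΔT/R = 74.5 × (17.2 − (-6.39)) / 3.265 = 538.3 W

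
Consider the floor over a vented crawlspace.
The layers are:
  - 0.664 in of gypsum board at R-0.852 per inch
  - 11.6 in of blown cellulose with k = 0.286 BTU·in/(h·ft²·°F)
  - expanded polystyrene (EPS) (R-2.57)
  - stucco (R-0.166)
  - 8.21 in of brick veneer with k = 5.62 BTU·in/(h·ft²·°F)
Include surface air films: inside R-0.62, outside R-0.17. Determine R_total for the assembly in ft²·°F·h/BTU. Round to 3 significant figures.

0.664 × 0.852 = 0.5657
11.6/0.286 = 40.56
8.21/5.62 = 1.461
R_total = 0.62 + 0.5657 + 40.56 + 2.57 + 0.166 + 1.461 + 0.17 = 46.11 ft²·°F·h/BTU

46.1 ft²·°F·h/BTU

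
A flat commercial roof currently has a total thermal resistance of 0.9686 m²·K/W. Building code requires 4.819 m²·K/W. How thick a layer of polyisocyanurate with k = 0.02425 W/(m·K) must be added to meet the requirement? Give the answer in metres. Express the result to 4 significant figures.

ΔR = 4.819 − 0.9686 = 3.8504 m²·K/W
L = ΔR × k = 3.8504 × 0.02425 = 0.093372 m

0.09337 m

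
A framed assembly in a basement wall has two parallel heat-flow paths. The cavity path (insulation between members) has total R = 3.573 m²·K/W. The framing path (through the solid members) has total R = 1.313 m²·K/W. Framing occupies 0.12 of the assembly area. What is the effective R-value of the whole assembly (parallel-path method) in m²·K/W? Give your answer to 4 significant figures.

2.961 m²·K/W

U_eff = 0.88/3.573 + 0.12/1.313 = 0.24629 + 0.091394 = 0.33769
R_eff = 1/U_eff = 2.9613 m²·K/W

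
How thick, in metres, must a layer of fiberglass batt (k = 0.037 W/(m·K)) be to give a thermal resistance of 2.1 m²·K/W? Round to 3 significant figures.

0.0777 m

L = R·k = 2.1 × 0.037 = 0.0777 m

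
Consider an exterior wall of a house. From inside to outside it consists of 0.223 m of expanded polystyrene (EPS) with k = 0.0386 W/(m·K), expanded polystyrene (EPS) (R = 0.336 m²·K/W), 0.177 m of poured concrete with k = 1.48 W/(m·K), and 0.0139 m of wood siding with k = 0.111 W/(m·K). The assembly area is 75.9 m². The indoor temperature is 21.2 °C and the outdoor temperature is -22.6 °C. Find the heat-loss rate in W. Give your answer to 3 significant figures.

523 W

0.223/0.0386 = 5.777
0.177/1.48 = 0.1196
0.0139/0.111 = 0.1252
R_total = 5.777 + 0.336 + 0.1196 + 0.1252 = 6.358 m²·K/W
Q = A·ΔT/R = 75.9 × (21.2 − (-22.6)) / 6.358 = 522.9 W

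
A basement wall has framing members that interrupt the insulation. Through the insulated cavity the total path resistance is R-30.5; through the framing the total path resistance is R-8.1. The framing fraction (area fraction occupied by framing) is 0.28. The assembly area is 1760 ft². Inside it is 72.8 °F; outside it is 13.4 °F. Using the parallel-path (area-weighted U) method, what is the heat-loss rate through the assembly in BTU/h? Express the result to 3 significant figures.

U_eff = 0.72/30.5 + 0.28/8.1 = 0.02361 + 0.03457 = 0.05817
R_eff = 1/U_eff = 17.19 ft²·°F·h/BTU
Q = 1760 × (72.8 − 13.4) / 17.19 = 6082 BTU/h

6080 BTU/h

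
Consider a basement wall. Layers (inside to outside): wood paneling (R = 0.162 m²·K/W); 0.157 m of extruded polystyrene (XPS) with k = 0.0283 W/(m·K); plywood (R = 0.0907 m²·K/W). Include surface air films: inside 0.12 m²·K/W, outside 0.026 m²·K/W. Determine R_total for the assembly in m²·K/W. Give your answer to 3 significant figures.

0.157/0.0283 = 5.548
R_total = 0.12 + 0.162 + 5.548 + 0.0907 + 0.026 = 5.946 m²·K/W

5.95 m²·K/W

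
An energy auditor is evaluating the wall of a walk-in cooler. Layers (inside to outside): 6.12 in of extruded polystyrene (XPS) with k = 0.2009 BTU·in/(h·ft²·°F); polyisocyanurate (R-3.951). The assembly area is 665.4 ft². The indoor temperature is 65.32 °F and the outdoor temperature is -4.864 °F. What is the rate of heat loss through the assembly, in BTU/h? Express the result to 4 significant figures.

6.12/0.2009 = 30.463
R_total = 30.463 + 3.951 = 34.414 ft²·°F·h/BTU
Q = A·ΔT/R = 665.4 × (65.32 − (-4.864)) / 34.414 = 1357 BTU/h

1357 BTU/h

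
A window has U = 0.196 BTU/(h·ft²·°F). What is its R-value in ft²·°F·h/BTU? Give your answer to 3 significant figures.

5.10 ft²·°F·h/BTU

R = 1/U = 1/0.196 = 5.102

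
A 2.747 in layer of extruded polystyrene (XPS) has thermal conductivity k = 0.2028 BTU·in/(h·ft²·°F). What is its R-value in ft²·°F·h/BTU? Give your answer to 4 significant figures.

R = L/k = 2.747/0.2028 = 13.545 ft²·°F·h/BTU

13.55 ft²·°F·h/BTU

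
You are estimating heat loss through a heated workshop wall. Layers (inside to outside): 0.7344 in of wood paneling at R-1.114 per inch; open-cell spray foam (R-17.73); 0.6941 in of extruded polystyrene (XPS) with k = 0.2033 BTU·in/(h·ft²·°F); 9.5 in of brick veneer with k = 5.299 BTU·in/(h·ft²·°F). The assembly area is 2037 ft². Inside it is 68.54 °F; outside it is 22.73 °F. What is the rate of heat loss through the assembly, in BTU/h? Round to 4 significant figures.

0.7344 × 1.114 = 0.81812
0.6941/0.2033 = 3.4142
9.5/5.299 = 1.7928
R_total = 0.81812 + 17.73 + 3.4142 + 1.7928 = 23.755 ft²·°F·h/BTU
Q = A·ΔT/R = 2037 × (68.54 − 22.73) / 23.755 = 3928.2 BTU/h

3928 BTU/h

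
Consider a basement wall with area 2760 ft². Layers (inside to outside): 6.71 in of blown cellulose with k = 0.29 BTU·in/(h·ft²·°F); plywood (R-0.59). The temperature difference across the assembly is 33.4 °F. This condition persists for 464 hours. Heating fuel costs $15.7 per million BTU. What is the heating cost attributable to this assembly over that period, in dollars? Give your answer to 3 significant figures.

6.71/0.29 = 23.14
R_total = 23.14 + 0.59 = 23.73 ft²·°F·h/BTU
Q = 2760 × 33.4 / 23.73 = 3885 BTU/h
E = 3885 × 464 = 1803000 BTU
Cost = 1803000/10⁶ × 15.7 = $28.3

28.3 dollars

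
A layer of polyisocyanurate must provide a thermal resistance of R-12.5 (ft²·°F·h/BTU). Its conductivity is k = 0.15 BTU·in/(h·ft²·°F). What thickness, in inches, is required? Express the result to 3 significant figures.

L = R × k = 12.5 × 0.15 = 1.875 in

1.88 in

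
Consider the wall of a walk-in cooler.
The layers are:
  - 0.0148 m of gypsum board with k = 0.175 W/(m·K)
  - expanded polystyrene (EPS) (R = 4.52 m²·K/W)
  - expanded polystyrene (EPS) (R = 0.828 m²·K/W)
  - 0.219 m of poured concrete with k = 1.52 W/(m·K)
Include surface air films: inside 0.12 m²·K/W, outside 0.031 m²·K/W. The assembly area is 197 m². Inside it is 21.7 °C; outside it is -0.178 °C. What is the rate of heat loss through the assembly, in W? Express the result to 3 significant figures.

752 W

0.0148/0.175 = 0.08457
0.219/1.52 = 0.1441
R_total = 0.12 + 0.08457 + 4.52 + 0.828 + 0.1441 + 0.031 = 5.728 m²·K/W
Q = A·ΔT/R = 197 × (21.7 − (-0.178)) / 5.728 = 752.5 W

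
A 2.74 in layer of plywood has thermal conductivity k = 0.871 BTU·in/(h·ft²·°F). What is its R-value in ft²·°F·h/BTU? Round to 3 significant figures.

3.15 ft²·°F·h/BTU

R = L/k = 2.74/0.871 = 3.146 ft²·°F·h/BTU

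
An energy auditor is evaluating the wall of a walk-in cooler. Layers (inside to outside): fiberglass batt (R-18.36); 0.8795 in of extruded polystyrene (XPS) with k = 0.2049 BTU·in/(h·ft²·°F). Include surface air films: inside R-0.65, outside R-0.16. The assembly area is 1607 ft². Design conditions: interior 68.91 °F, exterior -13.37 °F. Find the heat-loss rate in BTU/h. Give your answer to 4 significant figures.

0.8795/0.2049 = 4.2923
R_total = 0.65 + 18.36 + 4.2923 + 0.16 = 23.462 ft²·°F·h/BTU
Q = A·ΔT/R = 1607 × (68.91 − (-13.37)) / 23.462 = 5635.6 BTU/h

5636 BTU/h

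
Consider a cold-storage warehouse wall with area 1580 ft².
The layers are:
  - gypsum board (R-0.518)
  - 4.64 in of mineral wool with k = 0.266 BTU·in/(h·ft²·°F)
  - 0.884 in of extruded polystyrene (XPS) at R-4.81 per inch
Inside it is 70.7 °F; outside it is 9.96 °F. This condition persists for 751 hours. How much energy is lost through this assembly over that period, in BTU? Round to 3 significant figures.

3240000 BTU

4.64/0.266 = 17.44
0.884 × 4.81 = 4.252
R_total = 0.518 + 17.44 + 4.252 = 22.21 ft²·°F·h/BTU
Q = 1580 × (70.7 − 9.96) / 22.21 = 4320 BTU/h
E = 4320 × 751 = 3245000 BTU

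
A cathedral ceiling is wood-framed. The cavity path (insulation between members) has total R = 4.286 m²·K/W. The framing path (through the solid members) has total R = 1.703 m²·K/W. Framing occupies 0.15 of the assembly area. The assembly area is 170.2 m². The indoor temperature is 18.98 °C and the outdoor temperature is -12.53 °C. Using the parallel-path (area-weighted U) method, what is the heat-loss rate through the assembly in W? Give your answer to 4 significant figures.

1536 W

U_eff = 0.85/4.286 + 0.15/1.703 = 0.19832 + 0.08808 = 0.2864
R_eff = 1/U_eff = 3.4916 m²·K/W
Q = 170.2 × (18.98 − (-12.53)) / 3.4916 = 1536 W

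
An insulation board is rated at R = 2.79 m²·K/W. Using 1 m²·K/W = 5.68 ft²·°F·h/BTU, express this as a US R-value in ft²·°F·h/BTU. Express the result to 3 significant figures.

R_US = 2.79 × 5.68 = 15.85

15.8 ft²·°F·h/BTU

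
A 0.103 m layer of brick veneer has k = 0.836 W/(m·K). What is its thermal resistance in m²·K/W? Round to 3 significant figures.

0.123 m²·K/W

R = L/k = 0.103/0.836 = 0.1232 m²·K/W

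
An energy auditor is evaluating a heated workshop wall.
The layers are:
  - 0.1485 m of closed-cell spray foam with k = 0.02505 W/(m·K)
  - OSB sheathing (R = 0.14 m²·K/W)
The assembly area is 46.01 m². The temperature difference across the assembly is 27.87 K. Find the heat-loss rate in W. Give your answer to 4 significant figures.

211.3 W

0.1485/0.02505 = 5.9281
R_total = 5.9281 + 0.14 = 6.0681 m²·K/W
Q = A·ΔT/R = 46.01 × 27.87 / 6.0681 = 211.32 W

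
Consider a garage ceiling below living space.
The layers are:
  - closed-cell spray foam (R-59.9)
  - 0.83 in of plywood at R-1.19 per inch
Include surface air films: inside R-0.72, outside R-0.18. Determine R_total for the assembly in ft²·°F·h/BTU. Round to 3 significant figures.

61.8 ft²·°F·h/BTU

0.83 × 1.19 = 0.9877
R_total = 0.72 + 59.9 + 0.9877 + 0.18 = 61.79 ft²·°F·h/BTU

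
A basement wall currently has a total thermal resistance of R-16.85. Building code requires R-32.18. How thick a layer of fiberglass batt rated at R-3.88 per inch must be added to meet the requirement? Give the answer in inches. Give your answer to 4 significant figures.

ΔR = 32.18 − 16.85 = 15.33 ft²·°F·h/BTU
L = ΔR / (R/in) = 15.33/3.88 = 3.951 in

3.951 in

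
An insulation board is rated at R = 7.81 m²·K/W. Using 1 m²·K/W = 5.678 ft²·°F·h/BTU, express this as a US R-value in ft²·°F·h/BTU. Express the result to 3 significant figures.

44.3 ft²·°F·h/BTU

R_US = 7.81 × 5.678 = 44.35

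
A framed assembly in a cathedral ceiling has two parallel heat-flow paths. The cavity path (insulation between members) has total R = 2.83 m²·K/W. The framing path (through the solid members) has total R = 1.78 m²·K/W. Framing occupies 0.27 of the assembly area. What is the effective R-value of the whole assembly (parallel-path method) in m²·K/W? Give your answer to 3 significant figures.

2.44 m²·K/W

U_eff = 0.73/2.83 + 0.27/1.78 = 0.258 + 0.1517 = 0.4096
R_eff = 1/U_eff = 2.441 m²·K/W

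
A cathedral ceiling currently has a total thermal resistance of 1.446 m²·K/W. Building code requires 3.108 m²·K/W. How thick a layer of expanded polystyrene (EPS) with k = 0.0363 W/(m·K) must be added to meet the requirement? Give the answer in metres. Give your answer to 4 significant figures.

0.06033 m

ΔR = 3.108 − 1.446 = 1.662 m²·K/W
L = ΔR × k = 1.662 × 0.0363 = 0.060331 m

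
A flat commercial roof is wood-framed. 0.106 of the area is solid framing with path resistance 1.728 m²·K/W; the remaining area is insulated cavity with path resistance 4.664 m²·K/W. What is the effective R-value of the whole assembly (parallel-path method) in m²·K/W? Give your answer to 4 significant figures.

3.952 m²·K/W

U_eff = 0.894/4.664 + 0.106/1.728 = 0.19168 + 0.061343 = 0.25302
R_eff = 1/U_eff = 3.9522 m²·K/W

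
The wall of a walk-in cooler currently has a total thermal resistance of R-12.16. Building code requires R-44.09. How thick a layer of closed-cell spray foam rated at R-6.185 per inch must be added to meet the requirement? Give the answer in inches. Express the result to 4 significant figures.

5.162 in

ΔR = 44.09 − 12.16 = 31.93 ft²·°F·h/BTU
L = ΔR / (R/in) = 31.93/6.185 = 5.1625 in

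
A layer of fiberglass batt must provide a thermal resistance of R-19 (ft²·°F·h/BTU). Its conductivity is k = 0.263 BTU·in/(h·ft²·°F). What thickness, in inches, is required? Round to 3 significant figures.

L = R × k = 19 × 0.263 = 4.997 in

5.00 in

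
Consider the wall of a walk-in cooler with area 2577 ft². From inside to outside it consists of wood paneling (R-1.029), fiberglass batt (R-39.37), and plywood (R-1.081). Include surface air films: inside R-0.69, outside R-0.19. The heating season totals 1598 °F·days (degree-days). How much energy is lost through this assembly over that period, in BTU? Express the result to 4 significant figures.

R_total = 0.69 + 1.029 + 39.37 + 1.081 + 0.19 = 42.36 ft²·°F·h/BTU
E = A × HDD × 24 / R = 2577 × 1598 × 24 / 42.36 = 2333200 BTU

2333000 BTU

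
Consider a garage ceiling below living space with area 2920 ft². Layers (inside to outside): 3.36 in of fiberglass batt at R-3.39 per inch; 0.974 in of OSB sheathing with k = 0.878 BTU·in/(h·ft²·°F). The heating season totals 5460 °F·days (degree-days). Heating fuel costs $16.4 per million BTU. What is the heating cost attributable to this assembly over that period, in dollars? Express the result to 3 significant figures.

3.36 × 3.39 = 11.39
0.974/0.878 = 1.109
R_total = 11.39 + 1.109 = 12.5 ft²·°F·h/BTU
E = A × HDD × 24 / R = 2920 × 5460 × 24 / 12.5 = 30610000 BTU
Cost = 30610000/10⁶ × 16.4 = $502

502 dollars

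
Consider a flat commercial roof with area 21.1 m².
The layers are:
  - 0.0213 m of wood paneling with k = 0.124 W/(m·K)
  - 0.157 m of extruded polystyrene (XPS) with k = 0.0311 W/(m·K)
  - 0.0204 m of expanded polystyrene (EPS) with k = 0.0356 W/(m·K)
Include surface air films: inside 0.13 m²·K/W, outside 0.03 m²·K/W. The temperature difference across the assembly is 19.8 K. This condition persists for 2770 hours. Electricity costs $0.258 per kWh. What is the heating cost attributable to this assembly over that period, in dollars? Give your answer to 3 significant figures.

0.0213/0.124 = 0.1718
0.157/0.0311 = 5.048
0.0204/0.0356 = 0.573
R_total = 0.13 + 0.1718 + 5.048 + 0.573 + 0.03 = 5.953 m²·K/W
Q = 21.1 × 19.8 / 5.953 = 70.18 W
E = 70.18 W × 2770 h / 1000 = 194.4 kWh
Cost = 194.4 × 0.258 = $50.15

50.2 dollars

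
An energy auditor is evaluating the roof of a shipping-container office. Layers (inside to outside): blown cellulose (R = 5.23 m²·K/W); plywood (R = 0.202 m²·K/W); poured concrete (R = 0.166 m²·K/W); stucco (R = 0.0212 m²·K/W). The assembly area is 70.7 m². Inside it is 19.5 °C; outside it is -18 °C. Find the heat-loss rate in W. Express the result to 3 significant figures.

R_total = 5.23 + 0.202 + 0.166 + 0.0212 = 5.619 m²·K/W
Q = A·ΔT/R = 70.7 × (19.5 − (-18)) / 5.619 = 471.8 W

472 W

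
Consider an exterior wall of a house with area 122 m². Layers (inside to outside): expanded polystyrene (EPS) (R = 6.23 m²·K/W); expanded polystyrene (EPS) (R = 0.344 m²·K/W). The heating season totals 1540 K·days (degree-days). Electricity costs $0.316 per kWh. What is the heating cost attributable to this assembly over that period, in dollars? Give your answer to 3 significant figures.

217 dollars

R_total = 6.23 + 0.344 = 6.574 m²·K/W
E = A × HDD × 24 / R / 1000 = 122 × 1540 × 24 / 6.574 / 1000 = 685.9 kWh
Cost = 685.9 × 0.316 = $216.7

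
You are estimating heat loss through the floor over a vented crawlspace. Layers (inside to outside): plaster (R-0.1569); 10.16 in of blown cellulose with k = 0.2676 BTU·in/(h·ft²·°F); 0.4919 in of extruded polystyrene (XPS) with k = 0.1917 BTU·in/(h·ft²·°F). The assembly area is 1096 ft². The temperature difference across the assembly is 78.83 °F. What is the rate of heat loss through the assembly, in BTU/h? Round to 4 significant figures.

2123 BTU/h

10.16/0.2676 = 37.967
0.4919/0.1917 = 2.566
R_total = 0.1569 + 37.967 + 2.566 = 40.69 ft²·°F·h/BTU
Q = A·ΔT/R = 1096 × 78.83 / 40.69 = 2123.3 BTU/h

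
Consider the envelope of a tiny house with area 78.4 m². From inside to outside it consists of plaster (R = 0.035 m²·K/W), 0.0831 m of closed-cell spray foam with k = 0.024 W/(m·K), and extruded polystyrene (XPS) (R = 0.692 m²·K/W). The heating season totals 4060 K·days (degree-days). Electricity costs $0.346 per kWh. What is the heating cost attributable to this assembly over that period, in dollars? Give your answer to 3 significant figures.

631 dollars

0.0831/0.024 = 3.462
R_total = 0.035 + 3.462 + 0.692 = 4.189 m²·K/W
E = A × HDD × 24 / R / 1000 = 78.4 × 4060 × 24 / 4.189 / 1000 = 1823 kWh
Cost = 1823 × 0.346 = $630.9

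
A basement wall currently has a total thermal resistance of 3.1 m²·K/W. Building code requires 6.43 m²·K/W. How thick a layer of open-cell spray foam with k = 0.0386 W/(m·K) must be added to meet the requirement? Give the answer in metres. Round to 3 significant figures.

ΔR = 6.43 − 3.1 = 3.33 m²·K/W
L = ΔR × k = 3.33 × 0.0386 = 0.1285 m

0.129 m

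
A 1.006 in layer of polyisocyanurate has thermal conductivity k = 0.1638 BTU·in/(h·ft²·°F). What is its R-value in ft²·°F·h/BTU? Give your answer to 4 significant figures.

6.142 ft²·°F·h/BTU

R = L/k = 1.006/0.1638 = 6.1416 ft²·°F·h/BTU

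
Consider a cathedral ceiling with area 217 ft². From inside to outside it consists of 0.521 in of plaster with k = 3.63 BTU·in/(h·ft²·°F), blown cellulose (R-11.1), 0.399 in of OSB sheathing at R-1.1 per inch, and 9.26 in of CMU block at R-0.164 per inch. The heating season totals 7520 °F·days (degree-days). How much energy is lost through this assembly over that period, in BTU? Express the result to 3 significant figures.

0.521/3.63 = 0.1435
0.399 × 1.1 = 0.4389
9.26 × 0.164 = 1.519
R_total = 0.1435 + 11.1 + 0.4389 + 1.519 = 13.2 ft²·°F·h/BTU
E = A × HDD × 24 / R = 217 × 7520 × 24 / 13.2 = 2967000 BTU

2970000 BTU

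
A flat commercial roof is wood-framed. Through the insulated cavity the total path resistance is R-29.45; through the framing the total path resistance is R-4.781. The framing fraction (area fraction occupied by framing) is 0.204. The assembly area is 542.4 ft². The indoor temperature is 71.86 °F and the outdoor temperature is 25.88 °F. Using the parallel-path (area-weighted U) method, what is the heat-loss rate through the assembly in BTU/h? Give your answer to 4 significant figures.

U_eff = 0.796/29.45 + 0.204/4.781 = 0.027029 + 0.042669 = 0.069698
R_eff = 1/U_eff = 14.348 ft²·°F·h/BTU
Q = 542.4 × (71.86 − 25.88) / 14.348 = 1738.2 BTU/h

1738 BTU/h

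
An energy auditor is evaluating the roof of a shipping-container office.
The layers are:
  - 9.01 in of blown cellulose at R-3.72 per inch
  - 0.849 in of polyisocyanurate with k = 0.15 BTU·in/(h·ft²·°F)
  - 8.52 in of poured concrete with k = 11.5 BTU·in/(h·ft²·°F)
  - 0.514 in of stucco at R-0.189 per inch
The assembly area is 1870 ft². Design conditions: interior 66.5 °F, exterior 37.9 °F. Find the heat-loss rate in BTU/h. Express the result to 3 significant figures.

9.01 × 3.72 = 33.52
0.849/0.15 = 5.66
8.52/11.5 = 0.7409
0.514 × 0.189 = 0.09715
R_total = 33.52 + 5.66 + 0.7409 + 0.09715 = 40.02 ft²·°F·h/BTU
Q = A·ΔT/R = 1870 × (66.5 − 37.9) / 40.02 = 1337 BTU/h

1340 BTU/h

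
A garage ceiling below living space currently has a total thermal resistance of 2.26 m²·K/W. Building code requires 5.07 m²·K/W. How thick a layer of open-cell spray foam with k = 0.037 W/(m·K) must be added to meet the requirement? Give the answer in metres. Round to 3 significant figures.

ΔR = 5.07 − 2.26 = 2.81 m²·K/W
L = ΔR × k = 2.81 × 0.037 = 0.104 m

0.104 m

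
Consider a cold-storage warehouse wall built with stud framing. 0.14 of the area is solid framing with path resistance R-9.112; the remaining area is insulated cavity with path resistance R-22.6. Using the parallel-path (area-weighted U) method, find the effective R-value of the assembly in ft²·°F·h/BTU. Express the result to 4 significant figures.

18.72 ft²·°F·h/BTU

U_eff = 0.86/22.6 + 0.14/9.112 = 0.038053 + 0.015364 = 0.053417
R_eff = 1/U_eff = 18.72 ft²·°F·h/BTU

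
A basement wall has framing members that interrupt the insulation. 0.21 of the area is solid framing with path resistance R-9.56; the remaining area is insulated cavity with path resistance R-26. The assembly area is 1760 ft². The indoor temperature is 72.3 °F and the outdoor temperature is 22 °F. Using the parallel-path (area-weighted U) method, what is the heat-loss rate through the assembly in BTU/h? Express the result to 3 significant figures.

U_eff = 0.79/26 + 0.21/9.56 = 0.03038 + 0.02197 = 0.05235
R_eff = 1/U_eff = 19.1 ft²·°F·h/BTU
Q = 1760 × (72.3 − 22) / 19.1 = 4635 BTU/h

4630 BTU/h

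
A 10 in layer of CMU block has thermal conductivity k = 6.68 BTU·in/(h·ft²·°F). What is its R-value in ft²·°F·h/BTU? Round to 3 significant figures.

R = L/k = 10/6.68 = 1.497 ft²·°F·h/BTU

1.50 ft²·°F·h/BTU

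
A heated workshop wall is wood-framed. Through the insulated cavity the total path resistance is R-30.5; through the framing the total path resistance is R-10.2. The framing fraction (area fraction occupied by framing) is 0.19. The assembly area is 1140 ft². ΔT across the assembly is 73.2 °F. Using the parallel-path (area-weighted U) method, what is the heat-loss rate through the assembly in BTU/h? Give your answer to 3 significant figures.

U_eff = 0.81/30.5 + 0.19/10.2 = 0.02656 + 0.01863 = 0.04518
R_eff = 1/U_eff = 22.13 ft²·°F·h/BTU
Q = 1140 × 73.2 / 22.13 = 3771 BTU/h

3770 BTU/h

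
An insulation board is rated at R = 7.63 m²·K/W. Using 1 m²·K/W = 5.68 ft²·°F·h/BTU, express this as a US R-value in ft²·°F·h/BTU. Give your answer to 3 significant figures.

43.3 ft²·°F·h/BTU

R_US = 7.63 × 5.68 = 43.34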